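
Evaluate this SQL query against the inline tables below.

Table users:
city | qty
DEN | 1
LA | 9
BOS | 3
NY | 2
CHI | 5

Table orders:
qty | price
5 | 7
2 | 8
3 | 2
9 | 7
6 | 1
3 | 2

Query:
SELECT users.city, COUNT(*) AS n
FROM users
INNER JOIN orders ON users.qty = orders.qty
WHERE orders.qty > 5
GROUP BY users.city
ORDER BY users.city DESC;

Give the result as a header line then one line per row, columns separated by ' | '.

After JOIN orders (5 rows):
users.city | users.qty | orders.qty | orders.price
LA | 9 | 9 | 7
BOS | 3 | 3 | 2
BOS | 3 | 3 | 2
NY | 2 | 2 | 8
CHI | 5 | 5 | 7
After WHERE (1 rows):
users.city | users.qty | orders.qty | orders.price
LA | 9 | 9 | 7
After GROUP BY (1 rows):
users.city | n
LA | 1
After ORDER BY (1 rows):
users.city | n
LA | 1

== RESULT ==
users.city | n
LA | 1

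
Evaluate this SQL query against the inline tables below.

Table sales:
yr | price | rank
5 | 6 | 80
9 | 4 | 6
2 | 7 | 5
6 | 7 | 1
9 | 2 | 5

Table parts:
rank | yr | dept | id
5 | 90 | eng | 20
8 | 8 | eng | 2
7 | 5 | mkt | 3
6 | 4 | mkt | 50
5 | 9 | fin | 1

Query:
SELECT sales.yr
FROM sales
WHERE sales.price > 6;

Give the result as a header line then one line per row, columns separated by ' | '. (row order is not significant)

== RESULT ==
sales.yr
2
6

Derivation:
After WHERE (2 rows):
sales.yr | sales.price | sales.rank
2 | 7 | 5
6 | 7 | 1
After SELECT (2 rows):
sales.yr
2
6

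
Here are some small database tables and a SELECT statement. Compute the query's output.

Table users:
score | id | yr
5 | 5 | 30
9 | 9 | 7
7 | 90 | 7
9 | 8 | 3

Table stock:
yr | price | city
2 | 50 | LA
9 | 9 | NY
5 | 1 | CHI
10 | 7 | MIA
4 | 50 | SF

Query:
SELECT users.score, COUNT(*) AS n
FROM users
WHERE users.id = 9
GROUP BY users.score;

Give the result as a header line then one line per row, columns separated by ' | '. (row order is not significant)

== RESULT ==
users.score | n
9 | 1

Derivation:
After WHERE (1 rows):
users.score | users.id | users.yr
9 | 9 | 7
After GROUP BY (1 rows):
users.score | n
9 | 1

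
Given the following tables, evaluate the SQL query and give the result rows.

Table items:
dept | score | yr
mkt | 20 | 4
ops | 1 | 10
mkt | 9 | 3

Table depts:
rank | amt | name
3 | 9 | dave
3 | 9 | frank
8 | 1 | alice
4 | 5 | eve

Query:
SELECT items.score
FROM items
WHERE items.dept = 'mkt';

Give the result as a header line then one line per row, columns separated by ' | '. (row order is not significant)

== RESULT ==
items.score
20
9

Derivation:
After WHERE (2 rows):
items.dept | items.score | items.yr
mkt | 20 | 4
mkt | 9 | 3
After SELECT (2 rows):
items.score
20
9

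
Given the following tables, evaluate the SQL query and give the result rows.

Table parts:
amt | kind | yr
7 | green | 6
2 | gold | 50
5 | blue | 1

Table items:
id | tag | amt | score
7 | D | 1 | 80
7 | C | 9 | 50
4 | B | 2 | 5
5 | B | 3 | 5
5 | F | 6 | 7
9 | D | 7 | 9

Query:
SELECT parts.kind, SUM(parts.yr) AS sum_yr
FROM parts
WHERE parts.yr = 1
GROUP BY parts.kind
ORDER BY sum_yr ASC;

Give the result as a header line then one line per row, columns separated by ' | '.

== RESULT ==
parts.kind | sum_yr
blue | 1

Derivation:
After WHERE (1 rows):
parts.amt | parts.kind | parts.yr
5 | blue | 1
After GROUP BY (1 rows):
parts.kind | sum_yr
blue | 1
After ORDER BY (1 rows):
parts.kind | sum_yr
blue | 1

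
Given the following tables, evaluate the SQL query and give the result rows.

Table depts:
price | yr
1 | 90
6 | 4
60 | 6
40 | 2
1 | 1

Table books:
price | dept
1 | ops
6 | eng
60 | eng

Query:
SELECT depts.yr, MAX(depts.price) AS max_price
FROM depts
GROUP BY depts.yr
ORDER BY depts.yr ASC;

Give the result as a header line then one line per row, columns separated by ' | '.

== RESULT ==
depts.yr | max_price
1 | 1
2 | 40
4 | 6
6 | 60
90 | 1

Derivation:
After GROUP BY (5 rows):
depts.yr | max_price
90 | 1
4 | 6
6 | 60
2 | 40
1 | 1
After ORDER BY (5 rows):
depts.yr | max_price
1 | 1
2 | 40
4 | 6
6 | 60
90 | 1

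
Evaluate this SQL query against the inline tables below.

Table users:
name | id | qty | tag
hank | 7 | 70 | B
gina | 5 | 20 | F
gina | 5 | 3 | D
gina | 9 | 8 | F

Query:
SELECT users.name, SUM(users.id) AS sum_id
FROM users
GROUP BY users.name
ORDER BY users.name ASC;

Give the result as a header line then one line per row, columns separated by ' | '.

== RESULT ==
users.name | sum_id
gina | 19
hank | 7

Derivation:
After GROUP BY (2 rows):
users.name | sum_id
hank | 7
gina | 19
After ORDER BY (2 rows):
users.name | sum_id
gina | 19
hank | 7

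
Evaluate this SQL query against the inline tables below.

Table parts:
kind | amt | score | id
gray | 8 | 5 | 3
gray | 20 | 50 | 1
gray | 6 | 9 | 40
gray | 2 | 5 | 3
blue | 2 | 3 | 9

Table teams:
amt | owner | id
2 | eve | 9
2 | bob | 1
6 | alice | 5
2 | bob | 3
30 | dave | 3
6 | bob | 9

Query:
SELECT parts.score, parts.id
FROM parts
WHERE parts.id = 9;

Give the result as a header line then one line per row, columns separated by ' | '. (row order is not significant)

After WHERE (1 rows):
parts.kind | parts.amt | parts.score | parts.id
blue | 2 | 3 | 9
After SELECT (1 rows):
parts.score | parts.id
3 | 9

== RESULT ==
parts.score | parts.id
3 | 9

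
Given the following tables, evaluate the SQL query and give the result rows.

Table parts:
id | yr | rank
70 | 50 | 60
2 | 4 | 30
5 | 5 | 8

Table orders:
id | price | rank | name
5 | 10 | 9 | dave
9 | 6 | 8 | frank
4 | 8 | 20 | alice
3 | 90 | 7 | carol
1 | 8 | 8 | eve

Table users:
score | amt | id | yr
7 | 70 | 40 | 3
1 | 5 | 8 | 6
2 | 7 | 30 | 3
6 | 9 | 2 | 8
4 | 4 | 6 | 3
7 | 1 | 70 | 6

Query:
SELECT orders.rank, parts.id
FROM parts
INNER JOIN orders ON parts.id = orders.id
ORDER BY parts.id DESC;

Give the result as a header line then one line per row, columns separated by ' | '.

== RESULT ==
orders.rank | parts.id
9 | 5

Derivation:
After JOIN orders (1 rows):
parts.id | parts.yr | parts.rank | orders.id | orders.price | orders.rank | orders.name
5 | 5 | 8 | 5 | 10 | 9 | dave
After SELECT (1 rows):
orders.rank | parts.id
9 | 5
After ORDER BY (1 rows):
orders.rank | parts.id
9 | 5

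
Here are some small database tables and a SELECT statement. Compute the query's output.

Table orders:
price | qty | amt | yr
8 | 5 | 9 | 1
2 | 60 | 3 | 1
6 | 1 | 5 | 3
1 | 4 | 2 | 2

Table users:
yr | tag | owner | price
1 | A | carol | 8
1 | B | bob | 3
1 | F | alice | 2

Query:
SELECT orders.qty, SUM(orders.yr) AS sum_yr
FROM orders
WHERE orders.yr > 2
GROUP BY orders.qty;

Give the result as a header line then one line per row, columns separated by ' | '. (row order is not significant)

After WHERE (1 rows):
orders.price | orders.qty | orders.amt | orders.yr
6 | 1 | 5 | 3
After GROUP BY (1 rows):
orders.qty | sum_yr
1 | 3

== RESULT ==
orders.qty | sum_yr
1 | 3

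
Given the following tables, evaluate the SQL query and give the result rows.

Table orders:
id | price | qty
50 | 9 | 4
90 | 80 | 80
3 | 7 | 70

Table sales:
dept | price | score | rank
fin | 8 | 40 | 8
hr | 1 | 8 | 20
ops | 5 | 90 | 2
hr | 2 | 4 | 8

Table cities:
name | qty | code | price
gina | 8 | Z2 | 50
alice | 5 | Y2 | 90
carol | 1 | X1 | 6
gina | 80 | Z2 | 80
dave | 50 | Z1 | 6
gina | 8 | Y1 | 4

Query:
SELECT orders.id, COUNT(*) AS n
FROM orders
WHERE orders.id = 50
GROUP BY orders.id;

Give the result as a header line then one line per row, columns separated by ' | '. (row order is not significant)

== RESULT ==
orders.id | n
50 | 1

Derivation:
After WHERE (1 rows):
orders.id | orders.price | orders.qty
50 | 9 | 4
After GROUP BY (1 rows):
orders.id | n
50 | 1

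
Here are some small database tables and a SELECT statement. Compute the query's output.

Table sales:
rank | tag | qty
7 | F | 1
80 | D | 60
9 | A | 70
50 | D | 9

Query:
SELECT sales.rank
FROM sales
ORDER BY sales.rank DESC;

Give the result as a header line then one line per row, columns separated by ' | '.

After SELECT (4 rows):
sales.rank
7
80
9
50
After ORDER BY (4 rows):
sales.rank
80
50
9
7

== RESULT ==
sales.rank
80
50
9
7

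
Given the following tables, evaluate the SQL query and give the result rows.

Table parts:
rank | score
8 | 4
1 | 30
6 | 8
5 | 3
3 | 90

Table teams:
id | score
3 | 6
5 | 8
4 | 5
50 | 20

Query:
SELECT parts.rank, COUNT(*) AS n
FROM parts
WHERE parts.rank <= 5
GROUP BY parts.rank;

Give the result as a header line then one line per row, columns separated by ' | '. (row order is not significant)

== RESULT ==
parts.rank | n
1 | 1
5 | 1
3 | 1

Derivation:
After WHERE (3 rows):
parts.rank | parts.score
1 | 30
5 | 3
3 | 90
After GROUP BY (3 rows):
parts.rank | n
1 | 1
5 | 1
3 | 1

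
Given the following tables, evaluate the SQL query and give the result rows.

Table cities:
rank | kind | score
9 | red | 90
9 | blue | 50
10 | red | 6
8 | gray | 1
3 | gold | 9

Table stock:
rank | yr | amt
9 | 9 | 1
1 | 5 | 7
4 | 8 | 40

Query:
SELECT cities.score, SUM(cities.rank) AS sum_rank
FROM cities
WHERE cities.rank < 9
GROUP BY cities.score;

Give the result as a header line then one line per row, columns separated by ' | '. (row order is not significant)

After WHERE (2 rows):
cities.rank | cities.kind | cities.score
8 | gray | 1
3 | gold | 9
After GROUP BY (2 rows):
cities.score | sum_rank
1 | 8
9 | 3

== RESULT ==
cities.score | sum_rank
1 | 8
9 | 3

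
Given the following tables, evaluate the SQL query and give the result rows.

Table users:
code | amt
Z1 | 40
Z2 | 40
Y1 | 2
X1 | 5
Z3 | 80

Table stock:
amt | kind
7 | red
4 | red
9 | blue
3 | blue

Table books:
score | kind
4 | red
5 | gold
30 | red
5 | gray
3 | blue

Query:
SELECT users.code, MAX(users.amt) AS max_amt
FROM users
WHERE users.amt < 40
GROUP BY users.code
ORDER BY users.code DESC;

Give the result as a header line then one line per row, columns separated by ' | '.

== RESULT ==
users.code | max_amt
Y1 | 2
X1 | 5

Derivation:
After WHERE (2 rows):
users.code | users.amt
Y1 | 2
X1 | 5
After GROUP BY (2 rows):
users.code | max_amt
Y1 | 2
X1 | 5
After ORDER BY (2 rows):
users.code | max_amt
Y1 | 2
X1 | 5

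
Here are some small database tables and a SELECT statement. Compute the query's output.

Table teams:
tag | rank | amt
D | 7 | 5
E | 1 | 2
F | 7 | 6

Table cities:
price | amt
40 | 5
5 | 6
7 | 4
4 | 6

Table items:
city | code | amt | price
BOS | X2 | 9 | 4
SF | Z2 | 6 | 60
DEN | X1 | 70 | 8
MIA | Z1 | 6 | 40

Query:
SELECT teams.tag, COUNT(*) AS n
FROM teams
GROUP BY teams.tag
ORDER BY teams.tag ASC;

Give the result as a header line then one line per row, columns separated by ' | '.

== RESULT ==
teams.tag | n
D | 1
E | 1
F | 1

Derivation:
After GROUP BY (3 rows):
teams.tag | n
D | 1
E | 1
F | 1
After ORDER BY (3 rows):
teams.tag | n
D | 1
E | 1
F | 1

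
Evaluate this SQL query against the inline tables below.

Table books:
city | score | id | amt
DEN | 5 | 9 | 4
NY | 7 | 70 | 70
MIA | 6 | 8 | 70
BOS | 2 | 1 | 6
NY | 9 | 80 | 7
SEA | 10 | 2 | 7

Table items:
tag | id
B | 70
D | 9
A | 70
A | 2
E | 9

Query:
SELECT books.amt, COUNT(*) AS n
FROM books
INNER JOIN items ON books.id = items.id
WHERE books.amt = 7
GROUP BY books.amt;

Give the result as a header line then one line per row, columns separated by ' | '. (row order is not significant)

== RESULT ==
books.amt | n
7 | 1

Derivation:
After JOIN items (5 rows):
books.city | books.score | books.id | books.amt | items.tag | items.id
DEN | 5 | 9 | 4 | D | 9
DEN | 5 | 9 | 4 | E | 9
NY | 7 | 70 | 70 | B | 70
NY | 7 | 70 | 70 | A | 70
SEA | 10 | 2 | 7 | A | 2
After WHERE (1 rows):
books.city | books.score | books.id | books.amt | items.tag | items.id
SEA | 10 | 2 | 7 | A | 2
After GROUP BY (1 rows):
books.amt | n
7 | 1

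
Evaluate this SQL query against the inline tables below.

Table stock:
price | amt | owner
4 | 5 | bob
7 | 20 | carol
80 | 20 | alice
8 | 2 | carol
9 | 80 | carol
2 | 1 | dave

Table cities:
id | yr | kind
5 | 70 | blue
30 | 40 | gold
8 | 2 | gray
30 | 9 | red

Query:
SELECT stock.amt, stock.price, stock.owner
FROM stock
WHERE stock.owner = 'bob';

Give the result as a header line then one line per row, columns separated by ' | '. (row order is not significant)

== RESULT ==
stock.amt | stock.price | stock.owner
5 | 4 | bob

Derivation:
After WHERE (1 rows):
stock.price | stock.amt | stock.owner
4 | 5 | bob
After SELECT (1 rows):
stock.amt | stock.price | stock.owner
5 | 4 | bob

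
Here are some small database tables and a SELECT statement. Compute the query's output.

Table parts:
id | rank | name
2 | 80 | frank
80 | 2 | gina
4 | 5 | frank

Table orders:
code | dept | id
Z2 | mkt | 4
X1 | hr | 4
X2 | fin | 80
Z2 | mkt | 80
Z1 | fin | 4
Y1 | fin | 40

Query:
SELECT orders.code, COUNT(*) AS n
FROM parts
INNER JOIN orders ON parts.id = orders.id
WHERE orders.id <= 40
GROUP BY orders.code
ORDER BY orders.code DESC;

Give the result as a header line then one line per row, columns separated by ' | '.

== RESULT ==
orders.code | n
Z2 | 1
Z1 | 1
X1 | 1

Derivation:
After JOIN orders (5 rows):
parts.id | parts.rank | parts.name | orders.code | orders.dept | orders.id
80 | 2 | gina | X2 | fin | 80
80 | 2 | gina | Z2 | mkt | 80
4 | 5 | frank | Z2 | mkt | 4
4 | 5 | frank | X1 | hr | 4
4 | 5 | frank | Z1 | fin | 4
After WHERE (3 rows):
parts.id | parts.rank | parts.name | orders.code | orders.dept | orders.id
4 | 5 | frank | Z2 | mkt | 4
4 | 5 | frank | X1 | hr | 4
4 | 5 | frank | Z1 | fin | 4
After GROUP BY (3 rows):
orders.code | n
Z2 | 1
X1 | 1
Z1 | 1
After ORDER BY (3 rows):
orders.code | n
Z2 | 1
Z1 | 1
X1 | 1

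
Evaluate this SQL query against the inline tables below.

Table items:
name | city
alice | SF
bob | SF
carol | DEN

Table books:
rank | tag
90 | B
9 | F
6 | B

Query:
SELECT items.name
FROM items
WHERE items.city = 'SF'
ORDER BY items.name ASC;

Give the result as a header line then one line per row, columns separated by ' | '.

== RESULT ==
items.name
alice
bob

Derivation:
After WHERE (2 rows):
items.name | items.city
alice | SF
bob | SF
After SELECT (2 rows):
items.name
alice
bob
After ORDER BY (2 rows):
items.name
alice
bob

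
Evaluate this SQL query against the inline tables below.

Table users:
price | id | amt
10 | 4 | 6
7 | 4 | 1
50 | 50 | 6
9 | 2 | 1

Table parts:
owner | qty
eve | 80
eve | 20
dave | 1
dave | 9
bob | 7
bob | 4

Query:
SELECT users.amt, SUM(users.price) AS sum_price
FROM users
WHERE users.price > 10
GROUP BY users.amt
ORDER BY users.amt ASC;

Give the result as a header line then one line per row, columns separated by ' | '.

== RESULT ==
users.amt | sum_price
6 | 50

Derivation:
After WHERE (1 rows):
users.price | users.id | users.amt
50 | 50 | 6
After GROUP BY (1 rows):
users.amt | sum_price
6 | 50
After ORDER BY (1 rows):
users.amt | sum_price
6 | 50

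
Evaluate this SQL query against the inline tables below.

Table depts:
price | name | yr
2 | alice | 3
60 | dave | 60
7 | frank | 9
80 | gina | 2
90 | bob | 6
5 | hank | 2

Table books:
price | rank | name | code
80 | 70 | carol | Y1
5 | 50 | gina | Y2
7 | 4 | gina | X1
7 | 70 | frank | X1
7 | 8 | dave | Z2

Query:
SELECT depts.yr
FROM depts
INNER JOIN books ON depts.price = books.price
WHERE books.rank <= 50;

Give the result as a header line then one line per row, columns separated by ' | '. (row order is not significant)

After JOIN books (5 rows):
depts.price | depts.name | depts.yr | books.price | books.rank | books.name | books.code
7 | frank | 9 | 7 | 4 | gina | X1
7 | frank | 9 | 7 | 70 | frank | X1
7 | frank | 9 | 7 | 8 | dave | Z2
80 | gina | 2 | 80 | 70 | carol | Y1
5 | hank | 2 | 5 | 50 | gina | Y2
After WHERE (3 rows):
depts.price | depts.name | depts.yr | books.price | books.rank | books.name | books.code
7 | frank | 9 | 7 | 4 | gina | X1
7 | frank | 9 | 7 | 8 | dave | Z2
5 | hank | 2 | 5 | 50 | gina | Y2
After SELECT (3 rows):
depts.yr
9
9
2

== RESULT ==
depts.yr
9
9
2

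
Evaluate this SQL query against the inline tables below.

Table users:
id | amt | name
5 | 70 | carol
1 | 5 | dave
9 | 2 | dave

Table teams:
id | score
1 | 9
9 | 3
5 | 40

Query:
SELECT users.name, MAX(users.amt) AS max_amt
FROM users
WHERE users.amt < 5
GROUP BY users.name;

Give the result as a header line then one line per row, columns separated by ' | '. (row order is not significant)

After WHERE (1 rows):
users.id | users.amt | users.name
9 | 2 | dave
After GROUP BY (1 rows):
users.name | max_amt
dave | 2

== RESULT ==
users.name | max_amt
dave | 2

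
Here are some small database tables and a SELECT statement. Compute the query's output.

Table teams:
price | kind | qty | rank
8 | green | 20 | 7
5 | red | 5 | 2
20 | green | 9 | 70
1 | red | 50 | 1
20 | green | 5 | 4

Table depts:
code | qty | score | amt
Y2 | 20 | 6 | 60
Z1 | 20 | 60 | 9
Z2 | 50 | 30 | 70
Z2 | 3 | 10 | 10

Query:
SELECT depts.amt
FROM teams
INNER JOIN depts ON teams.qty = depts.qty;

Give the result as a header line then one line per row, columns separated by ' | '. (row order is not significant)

== RESULT ==
depts.amt
60
9
70

Derivation:
After JOIN depts (3 rows):
teams.price | teams.kind | teams.qty | teams.rank | depts.code | depts.qty | depts.score | depts.amt
8 | green | 20 | 7 | Y2 | 20 | 6 | 60
8 | green | 20 | 7 | Z1 | 20 | 60 | 9
1 | red | 50 | 1 | Z2 | 50 | 30 | 70
After SELECT (3 rows):
depts.amt
60
9
70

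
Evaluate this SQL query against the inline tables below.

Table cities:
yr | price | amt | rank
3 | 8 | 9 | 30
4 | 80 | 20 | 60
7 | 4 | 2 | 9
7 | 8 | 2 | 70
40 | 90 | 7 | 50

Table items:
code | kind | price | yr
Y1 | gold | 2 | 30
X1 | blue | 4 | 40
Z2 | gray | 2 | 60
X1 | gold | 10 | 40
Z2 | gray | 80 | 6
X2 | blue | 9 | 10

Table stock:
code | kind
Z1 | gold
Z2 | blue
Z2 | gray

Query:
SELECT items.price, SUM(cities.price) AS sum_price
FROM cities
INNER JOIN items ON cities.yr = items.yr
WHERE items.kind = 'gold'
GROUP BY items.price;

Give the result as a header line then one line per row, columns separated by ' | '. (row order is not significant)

== RESULT ==
items.price | sum_price
10 | 90

Derivation:
After JOIN items (2 rows):
cities.yr | cities.price | cities.amt | cities.rank | items.code | items.kind | items.price | items.yr
40 | 90 | 7 | 50 | X1 | blue | 4 | 40
40 | 90 | 7 | 50 | X1 | gold | 10 | 40
After WHERE (1 rows):
cities.yr | cities.price | cities.amt | cities.rank | items.code | items.kind | items.price | items.yr
40 | 90 | 7 | 50 | X1 | gold | 10 | 40
After GROUP BY (1 rows):
items.price | sum_price
10 | 90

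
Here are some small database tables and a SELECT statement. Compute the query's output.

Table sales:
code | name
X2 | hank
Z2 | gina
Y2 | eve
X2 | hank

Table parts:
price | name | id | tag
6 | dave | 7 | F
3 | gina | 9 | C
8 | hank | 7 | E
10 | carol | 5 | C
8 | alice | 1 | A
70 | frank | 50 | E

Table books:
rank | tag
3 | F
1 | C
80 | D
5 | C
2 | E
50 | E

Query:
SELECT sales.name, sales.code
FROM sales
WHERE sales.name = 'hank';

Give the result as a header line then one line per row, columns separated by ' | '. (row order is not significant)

After WHERE (2 rows):
sales.code | sales.name
X2 | hank
X2 | hank
After SELECT (2 rows):
sales.name | sales.code
hank | X2
hank | X2

== RESULT ==
sales.name | sales.code
hank | X2
hank | X2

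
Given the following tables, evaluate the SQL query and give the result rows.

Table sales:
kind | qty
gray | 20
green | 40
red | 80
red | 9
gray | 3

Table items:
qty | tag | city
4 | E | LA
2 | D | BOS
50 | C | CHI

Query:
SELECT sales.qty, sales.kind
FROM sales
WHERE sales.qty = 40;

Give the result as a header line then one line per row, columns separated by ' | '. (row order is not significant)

== RESULT ==
sales.qty | sales.kind
40 | green

Derivation:
After WHERE (1 rows):
sales.kind | sales.qty
green | 40
After SELECT (1 rows):
sales.qty | sales.kind
40 | green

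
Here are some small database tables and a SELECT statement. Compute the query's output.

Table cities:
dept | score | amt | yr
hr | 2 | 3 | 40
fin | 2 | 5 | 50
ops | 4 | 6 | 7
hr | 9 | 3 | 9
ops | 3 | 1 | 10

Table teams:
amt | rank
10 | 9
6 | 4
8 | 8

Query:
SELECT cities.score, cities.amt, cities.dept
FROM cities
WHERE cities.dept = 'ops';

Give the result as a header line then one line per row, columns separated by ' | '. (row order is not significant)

After WHERE (2 rows):
cities.dept | cities.score | cities.amt | cities.yr
ops | 4 | 6 | 7
ops | 3 | 1 | 10
After SELECT (2 rows):
cities.score | cities.amt | cities.dept
4 | 6 | ops
3 | 1 | ops

== RESULT ==
cities.score | cities.amt | cities.dept
4 | 6 | ops
3 | 1 | ops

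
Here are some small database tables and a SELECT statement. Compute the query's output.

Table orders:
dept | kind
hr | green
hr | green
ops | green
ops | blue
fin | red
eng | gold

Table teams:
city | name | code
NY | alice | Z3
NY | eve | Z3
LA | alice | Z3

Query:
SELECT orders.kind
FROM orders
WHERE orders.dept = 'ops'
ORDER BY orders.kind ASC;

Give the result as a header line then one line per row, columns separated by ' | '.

== RESULT ==
orders.kind
blue
green

Derivation:
After WHERE (2 rows):
orders.dept | orders.kind
ops | green
ops | blue
After SELECT (2 rows):
orders.kind
green
blue
After ORDER BY (2 rows):
orders.kind
blue
green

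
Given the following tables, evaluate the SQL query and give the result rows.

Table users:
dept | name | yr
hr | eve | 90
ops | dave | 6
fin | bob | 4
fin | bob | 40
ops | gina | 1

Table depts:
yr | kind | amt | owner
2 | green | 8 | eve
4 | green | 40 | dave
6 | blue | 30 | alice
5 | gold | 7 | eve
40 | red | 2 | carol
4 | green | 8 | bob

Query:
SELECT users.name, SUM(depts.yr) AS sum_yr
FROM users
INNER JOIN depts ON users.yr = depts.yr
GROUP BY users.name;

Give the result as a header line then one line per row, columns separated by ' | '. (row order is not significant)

== RESULT ==
users.name | sum_yr
dave | 6
bob | 48

Derivation:
After JOIN depts (4 rows):
users.dept | users.name | users.yr | depts.yr | depts.kind | depts.amt | depts.owner
ops | dave | 6 | 6 | blue | 30 | alice
fin | bob | 4 | 4 | green | 40 | dave
fin | bob | 4 | 4 | green | 8 | bob
fin | bob | 40 | 40 | red | 2 | carol
After GROUP BY (2 rows):
users.name | sum_yr
dave | 6
bob | 48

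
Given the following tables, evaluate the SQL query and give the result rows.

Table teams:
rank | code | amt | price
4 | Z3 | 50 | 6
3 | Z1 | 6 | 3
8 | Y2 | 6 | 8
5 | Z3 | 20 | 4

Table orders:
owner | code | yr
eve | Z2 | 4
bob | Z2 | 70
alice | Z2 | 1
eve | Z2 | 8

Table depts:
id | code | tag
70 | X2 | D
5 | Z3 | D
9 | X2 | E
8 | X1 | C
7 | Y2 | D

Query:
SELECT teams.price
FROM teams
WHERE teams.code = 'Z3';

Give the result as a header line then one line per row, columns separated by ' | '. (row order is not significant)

== RESULT ==
teams.price
6
4

Derivation:
After WHERE (2 rows):
teams.rank | teams.code | teams.amt | teams.price
4 | Z3 | 50 | 6
5 | Z3 | 20 | 4
After SELECT (2 rows):
teams.price
6
4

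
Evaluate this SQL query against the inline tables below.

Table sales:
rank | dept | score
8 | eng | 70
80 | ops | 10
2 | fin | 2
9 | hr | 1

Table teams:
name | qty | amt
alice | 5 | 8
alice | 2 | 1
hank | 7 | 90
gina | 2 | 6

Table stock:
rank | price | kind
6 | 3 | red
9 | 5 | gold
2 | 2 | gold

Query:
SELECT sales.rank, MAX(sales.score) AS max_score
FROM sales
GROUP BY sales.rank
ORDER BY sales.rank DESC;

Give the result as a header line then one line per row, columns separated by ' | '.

After GROUP BY (4 rows):
sales.rank | max_score
8 | 70
80 | 10
2 | 2
9 | 1
After ORDER BY (4 rows):
sales.rank | max_score
80 | 10
9 | 1
8 | 70
2 | 2

== RESULT ==
sales.rank | max_score
80 | 10
9 | 1
8 | 70
2 | 2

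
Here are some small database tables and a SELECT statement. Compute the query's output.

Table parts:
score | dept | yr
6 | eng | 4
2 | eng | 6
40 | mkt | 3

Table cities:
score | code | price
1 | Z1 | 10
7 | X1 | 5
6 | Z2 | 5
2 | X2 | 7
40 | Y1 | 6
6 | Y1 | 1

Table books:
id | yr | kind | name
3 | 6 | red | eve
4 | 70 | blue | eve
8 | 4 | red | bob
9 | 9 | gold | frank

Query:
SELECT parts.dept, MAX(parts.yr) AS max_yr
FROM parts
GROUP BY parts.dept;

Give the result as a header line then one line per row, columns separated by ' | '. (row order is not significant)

== RESULT ==
parts.dept | max_yr
eng | 6
mkt | 3

Derivation:
After GROUP BY (2 rows):
parts.dept | max_yr
eng | 6
mkt | 3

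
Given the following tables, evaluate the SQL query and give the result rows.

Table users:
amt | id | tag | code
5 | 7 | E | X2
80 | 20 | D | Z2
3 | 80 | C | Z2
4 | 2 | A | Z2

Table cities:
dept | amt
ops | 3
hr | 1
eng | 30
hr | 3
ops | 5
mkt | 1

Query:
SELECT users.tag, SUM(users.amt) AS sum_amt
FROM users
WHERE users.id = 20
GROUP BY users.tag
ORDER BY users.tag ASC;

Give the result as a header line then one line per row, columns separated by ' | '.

== RESULT ==
users.tag | sum_amt
D | 80

Derivation:
After WHERE (1 rows):
users.amt | users.id | users.tag | users.code
80 | 20 | D | Z2
After GROUP BY (1 rows):
users.tag | sum_amt
D | 80
After ORDER BY (1 rows):
users.tag | sum_amt
D | 80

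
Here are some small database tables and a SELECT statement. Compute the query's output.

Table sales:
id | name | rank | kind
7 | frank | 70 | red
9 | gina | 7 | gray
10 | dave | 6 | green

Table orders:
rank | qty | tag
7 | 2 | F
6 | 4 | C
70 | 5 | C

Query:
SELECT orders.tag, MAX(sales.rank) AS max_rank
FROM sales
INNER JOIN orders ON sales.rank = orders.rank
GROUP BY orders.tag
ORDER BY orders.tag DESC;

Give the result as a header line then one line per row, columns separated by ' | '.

== RESULT ==
orders.tag | max_rank
F | 7
C | 70

Derivation:
After JOIN orders (3 rows):
sales.id | sales.name | sales.rank | sales.kind | orders.rank | orders.qty | orders.tag
7 | frank | 70 | red | 70 | 5 | C
9 | gina | 7 | gray | 7 | 2 | F
10 | dave | 6 | green | 6 | 4 | C
After GROUP BY (2 rows):
orders.tag | max_rank
C | 70
F | 7
After ORDER BY (2 rows):
orders.tag | max_rank
F | 7
C | 70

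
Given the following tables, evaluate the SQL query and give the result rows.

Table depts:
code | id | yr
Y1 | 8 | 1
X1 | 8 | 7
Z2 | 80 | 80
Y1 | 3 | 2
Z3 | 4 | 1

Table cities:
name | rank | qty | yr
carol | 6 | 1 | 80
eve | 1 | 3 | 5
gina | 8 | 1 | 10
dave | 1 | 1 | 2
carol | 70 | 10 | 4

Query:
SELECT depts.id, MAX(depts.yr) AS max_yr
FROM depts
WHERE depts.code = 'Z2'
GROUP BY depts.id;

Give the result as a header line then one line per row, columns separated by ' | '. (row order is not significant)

After WHERE (1 rows):
depts.code | depts.id | depts.yr
Z2 | 80 | 80
After GROUP BY (1 rows):
depts.id | max_yr
80 | 80

== RESULT ==
depts.id | max_yr
80 | 80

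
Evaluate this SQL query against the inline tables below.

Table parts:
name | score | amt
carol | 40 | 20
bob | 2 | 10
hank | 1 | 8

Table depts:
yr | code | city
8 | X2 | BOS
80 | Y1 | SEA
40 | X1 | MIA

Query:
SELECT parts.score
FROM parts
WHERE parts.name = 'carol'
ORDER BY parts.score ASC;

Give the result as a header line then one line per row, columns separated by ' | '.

After WHERE (1 rows):
parts.name | parts.score | parts.amt
carol | 40 | 20
After SELECT (1 rows):
parts.score
40
After ORDER BY (1 rows):
parts.score
40

== RESULT ==
parts.score
40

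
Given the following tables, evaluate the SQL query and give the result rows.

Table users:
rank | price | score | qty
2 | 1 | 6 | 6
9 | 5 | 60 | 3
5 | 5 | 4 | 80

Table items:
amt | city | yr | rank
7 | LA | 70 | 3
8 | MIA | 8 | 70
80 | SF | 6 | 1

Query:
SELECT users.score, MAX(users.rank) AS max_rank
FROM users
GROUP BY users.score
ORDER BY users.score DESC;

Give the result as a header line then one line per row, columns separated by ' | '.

After GROUP BY (3 rows):
users.score | max_rank
6 | 2
60 | 9
4 | 5
After ORDER BY (3 rows):
users.score | max_rank
60 | 9
6 | 2
4 | 5

== RESULT ==
users.score | max_rank
60 | 9
6 | 2
4 | 5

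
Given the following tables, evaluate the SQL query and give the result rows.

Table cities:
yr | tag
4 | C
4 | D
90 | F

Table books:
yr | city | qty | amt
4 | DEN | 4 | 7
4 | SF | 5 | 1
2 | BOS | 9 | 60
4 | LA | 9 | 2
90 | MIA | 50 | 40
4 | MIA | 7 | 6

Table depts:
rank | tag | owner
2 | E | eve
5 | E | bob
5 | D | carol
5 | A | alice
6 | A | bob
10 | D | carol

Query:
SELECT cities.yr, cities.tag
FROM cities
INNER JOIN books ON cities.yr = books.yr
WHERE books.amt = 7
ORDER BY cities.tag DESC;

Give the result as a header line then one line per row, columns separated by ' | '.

After JOIN books (9 rows):
cities.yr | cities.tag | books.yr | books.city | books.qty | books.amt
4 | C | 4 | DEN | 4 | 7
4 | C | 4 | SF | 5 | 1
4 | C | 4 | LA | 9 | 2
4 | C | 4 | MIA | 7 | 6
4 | D | 4 | DEN | 4 | 7
4 | D | 4 | SF | 5 | 1
4 | D | 4 | LA | 9 | 2
4 | D | 4 | MIA | 7 | 6
90 | F | 90 | MIA | 50 | 40
After WHERE (2 rows):
cities.yr | cities.tag | books.yr | books.city | books.qty | books.amt
4 | C | 4 | DEN | 4 | 7
4 | D | 4 | DEN | 4 | 7
After SELECT (2 rows):
cities.yr | cities.tag
4 | C
4 | D
After ORDER BY (2 rows):
cities.yr | cities.tag
4 | D
4 | C

== RESULT ==
cities.yr | cities.tag
4 | D
4 | C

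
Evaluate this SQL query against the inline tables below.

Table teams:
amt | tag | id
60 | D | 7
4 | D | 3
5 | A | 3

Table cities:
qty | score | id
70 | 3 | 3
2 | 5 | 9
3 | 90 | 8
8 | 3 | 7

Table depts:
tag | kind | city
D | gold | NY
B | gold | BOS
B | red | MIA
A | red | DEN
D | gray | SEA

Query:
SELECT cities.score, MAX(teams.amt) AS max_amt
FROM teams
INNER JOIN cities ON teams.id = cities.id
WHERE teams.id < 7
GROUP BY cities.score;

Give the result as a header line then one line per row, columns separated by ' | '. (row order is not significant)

After JOIN cities (3 rows):
teams.amt | teams.tag | teams.id | cities.qty | cities.score | cities.id
60 | D | 7 | 8 | 3 | 7
4 | D | 3 | 70 | 3 | 3
5 | A | 3 | 70 | 3 | 3
After WHERE (2 rows):
teams.amt | teams.tag | teams.id | cities.qty | cities.score | cities.id
4 | D | 3 | 70 | 3 | 3
5 | A | 3 | 70 | 3 | 3
After GROUP BY (1 rows):
cities.score | max_amt
3 | 5

== RESULT ==
cities.score | max_amt
3 | 5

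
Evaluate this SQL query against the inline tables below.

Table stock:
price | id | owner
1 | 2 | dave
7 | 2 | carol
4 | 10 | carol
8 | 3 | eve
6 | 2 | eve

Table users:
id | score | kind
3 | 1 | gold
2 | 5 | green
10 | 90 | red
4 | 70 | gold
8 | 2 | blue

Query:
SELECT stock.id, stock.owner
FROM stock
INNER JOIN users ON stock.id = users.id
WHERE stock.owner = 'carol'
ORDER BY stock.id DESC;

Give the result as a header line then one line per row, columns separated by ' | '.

== RESULT ==
stock.id | stock.owner
10 | carol
2 | carol

Derivation:
After JOIN users (5 rows):
stock.price | stock.id | stock.owner | users.id | users.score | users.kind
1 | 2 | dave | 2 | 5 | green
7 | 2 | carol | 2 | 5 | green
4 | 10 | carol | 10 | 90 | red
8 | 3 | eve | 3 | 1 | gold
6 | 2 | eve | 2 | 5 | green
After WHERE (2 rows):
stock.price | stock.id | stock.owner | users.id | users.score | users.kind
7 | 2 | carol | 2 | 5 | green
4 | 10 | carol | 10 | 90 | red
After SELECT (2 rows):
stock.id | stock.owner
2 | carol
10 | carol
After ORDER BY (2 rows):
stock.id | stock.owner
10 | carol
2 | carol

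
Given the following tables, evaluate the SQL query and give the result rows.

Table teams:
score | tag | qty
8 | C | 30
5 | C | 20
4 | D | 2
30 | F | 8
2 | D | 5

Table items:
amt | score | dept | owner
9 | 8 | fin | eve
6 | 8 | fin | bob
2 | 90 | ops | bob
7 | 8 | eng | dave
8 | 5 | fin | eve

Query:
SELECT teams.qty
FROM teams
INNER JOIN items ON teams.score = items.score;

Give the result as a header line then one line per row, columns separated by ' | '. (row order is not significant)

== RESULT ==
teams.qty
30
30
30
20

Derivation:
After JOIN items (4 rows):
teams.score | teams.tag | teams.qty | items.amt | items.score | items.dept | items.owner
8 | C | 30 | 9 | 8 | fin | eve
8 | C | 30 | 6 | 8 | fin | bob
8 | C | 30 | 7 | 8 | eng | dave
5 | C | 20 | 8 | 5 | fin | eve
After SELECT (4 rows):
teams.qty
30
30
30
20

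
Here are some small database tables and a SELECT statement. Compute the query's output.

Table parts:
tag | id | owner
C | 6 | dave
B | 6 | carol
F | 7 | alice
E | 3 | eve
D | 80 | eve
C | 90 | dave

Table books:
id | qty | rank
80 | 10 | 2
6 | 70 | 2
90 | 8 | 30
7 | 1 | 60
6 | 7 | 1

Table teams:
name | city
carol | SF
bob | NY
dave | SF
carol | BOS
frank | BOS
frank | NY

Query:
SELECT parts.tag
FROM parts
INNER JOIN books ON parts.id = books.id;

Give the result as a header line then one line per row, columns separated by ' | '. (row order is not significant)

After JOIN books (7 rows):
parts.tag | parts.id | parts.owner | books.id | books.qty | books.rank
C | 6 | dave | 6 | 70 | 2
C | 6 | dave | 6 | 7 | 1
B | 6 | carol | 6 | 70 | 2
B | 6 | carol | 6 | 7 | 1
F | 7 | alice | 7 | 1 | 60
D | 80 | eve | 80 | 10 | 2
C | 90 | dave | 90 | 8 | 30
After SELECT (7 rows):
parts.tag
C
C
B
B
F
D
C

== RESULT ==
parts.tag
C
C
B
B
F
D
C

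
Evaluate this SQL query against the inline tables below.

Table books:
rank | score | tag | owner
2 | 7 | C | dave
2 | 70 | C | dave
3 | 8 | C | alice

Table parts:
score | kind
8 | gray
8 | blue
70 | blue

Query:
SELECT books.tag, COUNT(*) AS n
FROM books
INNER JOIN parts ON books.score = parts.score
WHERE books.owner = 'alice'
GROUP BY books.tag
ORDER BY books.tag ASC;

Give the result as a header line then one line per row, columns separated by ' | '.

After JOIN parts (3 rows):
books.rank | books.score | books.tag | books.owner | parts.score | parts.kind
2 | 70 | C | dave | 70 | blue
3 | 8 | C | alice | 8 | gray
3 | 8 | C | alice | 8 | blue
After WHERE (2 rows):
books.rank | books.score | books.tag | books.owner | parts.score | parts.kind
3 | 8 | C | alice | 8 | gray
3 | 8 | C | alice | 8 | blue
After GROUP BY (1 rows):
books.tag | n
C | 2
After ORDER BY (1 rows):
books.tag | n
C | 2

== RESULT ==
books.tag | n
C | 2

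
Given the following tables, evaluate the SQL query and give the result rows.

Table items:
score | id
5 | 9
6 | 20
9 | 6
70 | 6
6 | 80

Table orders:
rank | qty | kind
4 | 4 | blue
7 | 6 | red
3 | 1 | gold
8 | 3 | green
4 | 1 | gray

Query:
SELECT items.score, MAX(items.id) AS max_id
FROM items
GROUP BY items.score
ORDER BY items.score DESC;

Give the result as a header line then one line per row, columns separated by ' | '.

After GROUP BY (4 rows):
items.score | max_id
5 | 9
6 | 80
9 | 6
70 | 6
After ORDER BY (4 rows):
items.score | max_id
70 | 6
9 | 6
6 | 80
5 | 9

== RESULT ==
items.score | max_id
70 | 6
9 | 6
6 | 80
5 | 9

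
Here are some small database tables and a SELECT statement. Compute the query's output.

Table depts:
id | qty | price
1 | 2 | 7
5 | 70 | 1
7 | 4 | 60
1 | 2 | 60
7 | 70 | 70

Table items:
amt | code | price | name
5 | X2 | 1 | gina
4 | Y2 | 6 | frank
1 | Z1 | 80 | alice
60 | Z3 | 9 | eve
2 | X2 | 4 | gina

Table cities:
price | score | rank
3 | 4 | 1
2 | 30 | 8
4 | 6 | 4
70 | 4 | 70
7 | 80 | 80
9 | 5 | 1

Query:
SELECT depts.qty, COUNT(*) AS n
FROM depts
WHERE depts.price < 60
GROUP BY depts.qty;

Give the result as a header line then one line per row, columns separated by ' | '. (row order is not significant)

After WHERE (2 rows):
depts.id | depts.qty | depts.price
1 | 2 | 7
5 | 70 | 1
After GROUP BY (2 rows):
depts.qty | n
2 | 1
70 | 1

== RESULT ==
depts.qty | n
2 | 1
70 | 1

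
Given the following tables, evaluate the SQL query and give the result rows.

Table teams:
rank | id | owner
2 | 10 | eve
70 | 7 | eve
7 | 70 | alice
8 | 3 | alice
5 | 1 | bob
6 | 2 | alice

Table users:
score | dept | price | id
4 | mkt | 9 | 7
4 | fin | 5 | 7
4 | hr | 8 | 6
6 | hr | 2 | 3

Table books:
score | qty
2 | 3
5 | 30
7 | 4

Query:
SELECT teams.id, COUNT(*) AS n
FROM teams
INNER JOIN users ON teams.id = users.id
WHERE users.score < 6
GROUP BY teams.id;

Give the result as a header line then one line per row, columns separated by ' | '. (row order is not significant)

After JOIN users (3 rows):
teams.rank | teams.id | teams.owner | users.score | users.dept | users.price | users.id
70 | 7 | eve | 4 | mkt | 9 | 7
70 | 7 | eve | 4 | fin | 5 | 7
8 | 3 | alice | 6 | hr | 2 | 3
After WHERE (2 rows):
teams.rank | teams.id | teams.owner | users.score | users.dept | users.price | users.id
70 | 7 | eve | 4 | mkt | 9 | 7
70 | 7 | eve | 4 | fin | 5 | 7
After GROUP BY (1 rows):
teams.id | n
7 | 2

== RESULT ==
teams.id | n
7 | 2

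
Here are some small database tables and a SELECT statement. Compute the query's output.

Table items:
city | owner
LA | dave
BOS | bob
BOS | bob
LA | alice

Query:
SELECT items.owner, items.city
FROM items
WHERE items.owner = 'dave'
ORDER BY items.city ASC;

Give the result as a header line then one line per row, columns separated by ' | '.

== RESULT ==
items.owner | items.city
dave | LA

Derivation:
After WHERE (1 rows):
items.city | items.owner
LA | dave
After SELECT (1 rows):
items.owner | items.city
dave | LA
After ORDER BY (1 rows):
items.owner | items.city
dave | LA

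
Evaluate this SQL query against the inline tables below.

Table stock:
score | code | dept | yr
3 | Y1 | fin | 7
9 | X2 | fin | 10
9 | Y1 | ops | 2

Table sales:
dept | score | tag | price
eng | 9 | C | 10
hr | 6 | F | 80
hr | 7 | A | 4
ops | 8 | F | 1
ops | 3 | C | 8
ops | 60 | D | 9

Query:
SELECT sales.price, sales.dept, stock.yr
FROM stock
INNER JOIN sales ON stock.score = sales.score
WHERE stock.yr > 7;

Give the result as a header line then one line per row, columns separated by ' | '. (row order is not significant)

== RESULT ==
sales.price | sales.dept | stock.yr
10 | eng | 10

Derivation:
After JOIN sales (3 rows):
stock.score | stock.code | stock.dept | stock.yr | sales.dept | sales.score | sales.tag | sales.price
3 | Y1 | fin | 7 | ops | 3 | C | 8
9 | X2 | fin | 10 | eng | 9 | C | 10
9 | Y1 | ops | 2 | eng | 9 | C | 10
After WHERE (1 rows):
stock.score | stock.code | stock.dept | stock.yr | sales.dept | sales.score | sales.tag | sales.price
9 | X2 | fin | 10 | eng | 9 | C | 10
After SELECT (1 rows):
sales.price | sales.dept | stock.yr
10 | eng | 10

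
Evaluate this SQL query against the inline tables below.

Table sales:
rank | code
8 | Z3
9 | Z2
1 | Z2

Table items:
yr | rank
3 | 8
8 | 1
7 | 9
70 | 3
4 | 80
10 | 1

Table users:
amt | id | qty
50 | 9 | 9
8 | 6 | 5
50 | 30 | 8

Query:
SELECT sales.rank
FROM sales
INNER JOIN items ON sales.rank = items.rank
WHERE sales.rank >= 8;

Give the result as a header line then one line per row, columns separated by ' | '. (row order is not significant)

== RESULT ==
sales.rank
8
9

Derivation:
After JOIN items (4 rows):
sales.rank | sales.code | items.yr | items.rank
8 | Z3 | 3 | 8
9 | Z2 | 7 | 9
1 | Z2 | 8 | 1
1 | Z2 | 10 | 1
After WHERE (2 rows):
sales.rank | sales.code | items.yr | items.rank
8 | Z3 | 3 | 8
9 | Z2 | 7 | 9
After SELECT (2 rows):
sales.rank
8
9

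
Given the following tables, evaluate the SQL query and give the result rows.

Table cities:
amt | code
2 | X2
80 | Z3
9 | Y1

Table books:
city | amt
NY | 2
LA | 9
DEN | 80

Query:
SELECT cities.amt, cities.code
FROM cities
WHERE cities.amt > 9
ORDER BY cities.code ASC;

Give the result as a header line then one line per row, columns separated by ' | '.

== RESULT ==
cities.amt | cities.code
80 | Z3

Derivation:
After WHERE (1 rows):
cities.amt | cities.code
80 | Z3
After SELECT (1 rows):
cities.amt | cities.code
80 | Z3
After ORDER BY (1 rows):
cities.amt | cities.code
80 | Z3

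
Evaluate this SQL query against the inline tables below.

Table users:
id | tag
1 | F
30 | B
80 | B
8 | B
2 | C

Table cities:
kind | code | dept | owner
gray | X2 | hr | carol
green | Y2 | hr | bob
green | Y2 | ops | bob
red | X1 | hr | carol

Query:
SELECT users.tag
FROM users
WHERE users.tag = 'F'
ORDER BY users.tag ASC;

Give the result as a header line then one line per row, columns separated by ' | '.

== RESULT ==
users.tag
F

Derivation:
After WHERE (1 rows):
users.id | users.tag
1 | F
After SELECT (1 rows):
users.tag
F
After ORDER BY (1 rows):
users.tag
F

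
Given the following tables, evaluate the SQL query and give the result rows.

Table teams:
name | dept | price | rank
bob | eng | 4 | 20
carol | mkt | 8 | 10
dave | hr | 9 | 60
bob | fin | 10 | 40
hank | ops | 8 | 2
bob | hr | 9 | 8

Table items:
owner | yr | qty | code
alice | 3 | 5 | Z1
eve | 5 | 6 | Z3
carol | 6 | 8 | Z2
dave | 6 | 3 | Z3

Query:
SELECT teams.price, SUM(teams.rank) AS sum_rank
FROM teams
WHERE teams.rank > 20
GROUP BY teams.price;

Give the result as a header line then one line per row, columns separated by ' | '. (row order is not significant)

After WHERE (2 rows):
teams.name | teams.dept | teams.price | teams.rank
dave | hr | 9 | 60
bob | fin | 10 | 40
After GROUP BY (2 rows):
teams.price | sum_rank
9 | 60
10 | 40

== RESULT ==
teams.price | sum_rank
9 | 60
10 | 40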